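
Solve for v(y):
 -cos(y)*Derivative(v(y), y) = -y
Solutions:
 v(y) = C1 + Integral(y/cos(y), y)


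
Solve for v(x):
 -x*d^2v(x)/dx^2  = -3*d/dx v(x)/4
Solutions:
 v(x) = C1 + C2*x^(7/4)


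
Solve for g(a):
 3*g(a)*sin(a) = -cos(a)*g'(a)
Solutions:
 g(a) = C1*cos(a)^3


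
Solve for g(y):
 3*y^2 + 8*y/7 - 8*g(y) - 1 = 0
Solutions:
 g(y) = 3*y^2/8 + y/7 - 1/8


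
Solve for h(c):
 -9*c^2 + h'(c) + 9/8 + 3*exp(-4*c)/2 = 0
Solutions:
 h(c) = C1 + 3*c^3 - 9*c/8 + 3*exp(-4*c)/8


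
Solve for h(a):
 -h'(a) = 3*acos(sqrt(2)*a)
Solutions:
 h(a) = C1 - 3*a*acos(sqrt(2)*a) + 3*sqrt(2)*sqrt(1 - 2*a^2)/2


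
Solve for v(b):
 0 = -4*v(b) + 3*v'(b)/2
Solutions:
 v(b) = C1*exp(8*b/3)


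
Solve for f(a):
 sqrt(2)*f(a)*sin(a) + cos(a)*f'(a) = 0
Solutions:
 f(a) = C1*cos(a)^(sqrt(2))


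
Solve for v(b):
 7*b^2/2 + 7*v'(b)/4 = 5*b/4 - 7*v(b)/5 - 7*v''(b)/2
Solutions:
 v(b) = -5*b^2/2 + 50*b/7 + (C1*sin(3*sqrt(15)*b/20) + C2*cos(3*sqrt(15)*b/20))*exp(-b/4) + 25/7


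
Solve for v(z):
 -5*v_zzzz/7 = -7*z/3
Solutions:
 v(z) = C1 + C2*z + C3*z^2 + C4*z^3 + 49*z^5/1800


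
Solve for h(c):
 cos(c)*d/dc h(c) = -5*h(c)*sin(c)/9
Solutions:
 h(c) = C1*cos(c)^(5/9)


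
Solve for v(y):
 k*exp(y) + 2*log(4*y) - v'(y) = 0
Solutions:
 v(y) = C1 + k*exp(y) + 2*y*log(y) + 2*y*(-1 + 2*log(2))


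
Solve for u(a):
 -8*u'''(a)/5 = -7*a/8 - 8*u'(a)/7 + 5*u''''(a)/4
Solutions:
 u(a) = C1 + C2*exp(-a*(896*2^(2/3)*7^(1/3)/(75*sqrt(835545) + 70039)^(1/3) + 224 + 2^(1/3)*7^(2/3)*(75*sqrt(835545) + 70039)^(1/3))/525)*sin(14^(1/3)*sqrt(3)*a*(-7^(1/3)*(75*sqrt(835545) + 70039)^(1/3) + 896*2^(1/3)/(75*sqrt(835545) + 70039)^(1/3))/525) + C3*exp(-a*(896*2^(2/3)*7^(1/3)/(75*sqrt(835545) + 70039)^(1/3) + 224 + 2^(1/3)*7^(2/3)*(75*sqrt(835545) + 70039)^(1/3))/525)*cos(14^(1/3)*sqrt(3)*a*(-7^(1/3)*(75*sqrt(835545) + 70039)^(1/3) + 896*2^(1/3)/(75*sqrt(835545) + 70039)^(1/3))/525) + C4*exp(2*a*(-112 + 896*2^(2/3)*7^(1/3)/(75*sqrt(835545) + 70039)^(1/3) + 2^(1/3)*7^(2/3)*(75*sqrt(835545) + 70039)^(1/3))/525) - 49*a^2/128


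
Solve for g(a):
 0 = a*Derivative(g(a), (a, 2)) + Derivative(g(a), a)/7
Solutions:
 g(a) = C1 + C2*a^(6/7)


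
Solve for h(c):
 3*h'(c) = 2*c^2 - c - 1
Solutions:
 h(c) = C1 + 2*c^3/9 - c^2/6 - c/3


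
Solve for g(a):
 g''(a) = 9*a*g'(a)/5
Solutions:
 g(a) = C1 + C2*erfi(3*sqrt(10)*a/10)


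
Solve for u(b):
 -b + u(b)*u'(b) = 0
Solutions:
 u(b) = -sqrt(C1 + b^2)
 u(b) = sqrt(C1 + b^2)


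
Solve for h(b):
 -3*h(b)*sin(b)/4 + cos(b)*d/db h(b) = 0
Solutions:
 h(b) = C1/cos(b)^(3/4)


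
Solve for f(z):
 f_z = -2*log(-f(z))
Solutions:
 -li(-f(z)) = C1 - 2*z


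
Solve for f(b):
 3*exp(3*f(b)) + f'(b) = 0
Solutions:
 f(b) = log((-3^(2/3) - 3*3^(1/6)*I)*(1/(C1 + 3*b))^(1/3)/6)
 f(b) = log((-3^(2/3) + 3*3^(1/6)*I)*(1/(C1 + 3*b))^(1/3)/6)
 f(b) = log(1/(C1 + 9*b))/3


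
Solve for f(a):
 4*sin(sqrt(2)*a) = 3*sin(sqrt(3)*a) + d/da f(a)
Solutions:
 f(a) = C1 - 2*sqrt(2)*cos(sqrt(2)*a) + sqrt(3)*cos(sqrt(3)*a)


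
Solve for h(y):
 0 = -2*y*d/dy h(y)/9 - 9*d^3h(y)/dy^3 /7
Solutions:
 h(y) = C1 + Integral(C2*airyai(-14^(1/3)*3^(2/3)*y/9) + C3*airybi(-14^(1/3)*3^(2/3)*y/9), y)


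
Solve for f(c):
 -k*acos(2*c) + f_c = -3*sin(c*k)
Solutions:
 f(c) = C1 + k*(c*acos(2*c) - sqrt(1 - 4*c^2)/2) - 3*Piecewise((-cos(c*k)/k, Ne(k, 0)), (0, True))


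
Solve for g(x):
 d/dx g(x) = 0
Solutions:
 g(x) = C1


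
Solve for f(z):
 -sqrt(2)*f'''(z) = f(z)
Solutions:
 f(z) = C3*exp(-2^(5/6)*z/2) + (C1*sin(2^(5/6)*sqrt(3)*z/4) + C2*cos(2^(5/6)*sqrt(3)*z/4))*exp(2^(5/6)*z/4)


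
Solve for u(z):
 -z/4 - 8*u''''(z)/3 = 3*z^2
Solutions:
 u(z) = C1 + C2*z + C3*z^2 + C4*z^3 - z^6/320 - z^5/1280


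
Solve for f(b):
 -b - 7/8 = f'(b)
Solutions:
 f(b) = C1 - b^2/2 - 7*b/8


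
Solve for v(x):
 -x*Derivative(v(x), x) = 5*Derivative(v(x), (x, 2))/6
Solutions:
 v(x) = C1 + C2*erf(sqrt(15)*x/5)


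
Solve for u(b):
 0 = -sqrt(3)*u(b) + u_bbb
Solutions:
 u(b) = C3*exp(3^(1/6)*b) + (C1*sin(3^(2/3)*b/2) + C2*cos(3^(2/3)*b/2))*exp(-3^(1/6)*b/2)


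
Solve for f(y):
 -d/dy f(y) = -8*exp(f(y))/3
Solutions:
 f(y) = log(-1/(C1 + 8*y)) + log(3)


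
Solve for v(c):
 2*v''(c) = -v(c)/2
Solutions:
 v(c) = C1*sin(c/2) + C2*cos(c/2)


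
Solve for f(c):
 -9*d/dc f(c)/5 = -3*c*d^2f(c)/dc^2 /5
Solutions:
 f(c) = C1 + C2*c^4


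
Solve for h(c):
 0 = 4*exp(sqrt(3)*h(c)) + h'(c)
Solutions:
 h(c) = sqrt(3)*(2*log(1/(C1 + 4*c)) - log(3))/6


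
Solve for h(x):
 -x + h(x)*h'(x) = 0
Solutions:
 h(x) = -sqrt(C1 + x^2)
 h(x) = sqrt(C1 + x^2)


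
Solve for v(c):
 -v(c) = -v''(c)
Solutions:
 v(c) = C1*exp(-c) + C2*exp(c)


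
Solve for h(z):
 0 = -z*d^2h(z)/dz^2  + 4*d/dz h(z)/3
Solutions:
 h(z) = C1 + C2*z^(7/3)


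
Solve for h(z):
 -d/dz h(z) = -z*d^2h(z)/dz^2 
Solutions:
 h(z) = C1 + C2*z^2


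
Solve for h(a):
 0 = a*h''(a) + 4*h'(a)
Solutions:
 h(a) = C1 + C2/a^3


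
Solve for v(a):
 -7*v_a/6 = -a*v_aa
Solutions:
 v(a) = C1 + C2*a^(13/6)


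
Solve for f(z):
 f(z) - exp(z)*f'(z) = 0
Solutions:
 f(z) = C1*exp(-exp(-z))


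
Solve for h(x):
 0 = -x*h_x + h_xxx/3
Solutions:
 h(x) = C1 + Integral(C2*airyai(3^(1/3)*x) + C3*airybi(3^(1/3)*x), x)


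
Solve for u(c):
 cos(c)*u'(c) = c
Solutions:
 u(c) = C1 + Integral(c/cos(c), c)


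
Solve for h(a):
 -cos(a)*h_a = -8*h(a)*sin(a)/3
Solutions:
 h(a) = C1/cos(a)^(8/3)


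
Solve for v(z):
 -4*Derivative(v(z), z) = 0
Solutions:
 v(z) = C1


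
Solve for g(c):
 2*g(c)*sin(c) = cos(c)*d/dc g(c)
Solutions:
 g(c) = C1/cos(c)^2


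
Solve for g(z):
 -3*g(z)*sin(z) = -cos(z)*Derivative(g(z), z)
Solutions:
 g(z) = C1/cos(z)^3


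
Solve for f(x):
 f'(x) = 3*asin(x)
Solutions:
 f(x) = C1 + 3*x*asin(x) + 3*sqrt(1 - x^2)


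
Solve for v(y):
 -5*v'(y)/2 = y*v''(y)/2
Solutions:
 v(y) = C1 + C2/y^4


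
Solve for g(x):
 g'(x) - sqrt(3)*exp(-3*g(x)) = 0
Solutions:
 g(x) = log(C1 + 3*sqrt(3)*x)/3
 g(x) = log((-3^(1/3) - 3^(5/6)*I)*(C1 + sqrt(3)*x)^(1/3)/2)
 g(x) = log((-3^(1/3) + 3^(5/6)*I)*(C1 + sqrt(3)*x)^(1/3)/2)


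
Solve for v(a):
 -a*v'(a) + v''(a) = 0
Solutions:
 v(a) = C1 + C2*erfi(sqrt(2)*a/2)


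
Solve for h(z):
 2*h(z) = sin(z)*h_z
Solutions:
 h(z) = C1*(cos(z) - 1)/(cos(z) + 1)


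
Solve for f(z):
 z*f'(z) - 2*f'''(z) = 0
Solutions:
 f(z) = C1 + Integral(C2*airyai(2^(2/3)*z/2) + C3*airybi(2^(2/3)*z/2), z)


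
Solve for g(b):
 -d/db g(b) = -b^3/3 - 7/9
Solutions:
 g(b) = C1 + b^4/12 + 7*b/9


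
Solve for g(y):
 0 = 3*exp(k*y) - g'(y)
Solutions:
 g(y) = C1 + 3*exp(k*y)/k


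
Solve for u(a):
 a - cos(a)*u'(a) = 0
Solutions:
 u(a) = C1 + Integral(a/cos(a), a)


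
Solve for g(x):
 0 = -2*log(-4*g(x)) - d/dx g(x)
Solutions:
 Integral(1/(log(-_y) + 2*log(2)), (_y, g(x)))/2 = C1 - x


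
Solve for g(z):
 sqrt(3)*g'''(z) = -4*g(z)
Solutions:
 g(z) = C3*exp(-2^(2/3)*3^(5/6)*z/3) + (C1*sin(2^(2/3)*3^(1/3)*z/2) + C2*cos(2^(2/3)*3^(1/3)*z/2))*exp(2^(2/3)*3^(5/6)*z/6)


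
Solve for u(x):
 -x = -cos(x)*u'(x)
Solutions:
 u(x) = C1 + Integral(x/cos(x), x)


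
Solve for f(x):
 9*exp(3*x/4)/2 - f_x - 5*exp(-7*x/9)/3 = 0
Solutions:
 f(x) = C1 + 6*exp(3*x/4) + 15*exp(-7*x/9)/7


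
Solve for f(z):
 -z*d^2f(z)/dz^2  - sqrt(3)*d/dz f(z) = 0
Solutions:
 f(z) = C1 + C2*z^(1 - sqrt(3))


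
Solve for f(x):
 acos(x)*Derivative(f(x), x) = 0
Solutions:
 f(x) = C1


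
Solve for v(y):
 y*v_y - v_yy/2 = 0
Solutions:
 v(y) = C1 + C2*erfi(y)


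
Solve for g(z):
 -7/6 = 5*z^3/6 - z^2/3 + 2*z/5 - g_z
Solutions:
 g(z) = C1 + 5*z^4/24 - z^3/9 + z^2/5 + 7*z/6


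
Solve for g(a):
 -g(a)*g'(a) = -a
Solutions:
 g(a) = -sqrt(C1 + a^2)
 g(a) = sqrt(C1 + a^2)


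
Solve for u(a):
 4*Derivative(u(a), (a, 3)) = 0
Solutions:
 u(a) = C1 + C2*a + C3*a^2


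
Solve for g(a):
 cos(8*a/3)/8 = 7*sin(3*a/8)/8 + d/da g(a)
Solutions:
 g(a) = C1 + 3*sin(8*a/3)/64 + 7*cos(3*a/8)/3


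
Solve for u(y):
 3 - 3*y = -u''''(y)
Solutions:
 u(y) = C1 + C2*y + C3*y^2 + C4*y^3 + y^5/40 - y^4/8


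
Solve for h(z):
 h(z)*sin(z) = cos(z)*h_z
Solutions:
 h(z) = C1/cos(z)


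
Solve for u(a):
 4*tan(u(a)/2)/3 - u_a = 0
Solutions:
 u(a) = -2*asin(C1*exp(2*a/3)) + 2*pi
 u(a) = 2*asin(C1*exp(2*a/3))


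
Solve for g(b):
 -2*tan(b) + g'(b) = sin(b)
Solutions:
 g(b) = C1 - 2*log(cos(b)) - cos(b)


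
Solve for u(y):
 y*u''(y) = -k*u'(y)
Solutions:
 u(y) = C1 + y^(1 - re(k))*(C2*sin(log(y)*Abs(im(k))) + C3*cos(log(y)*im(k)))


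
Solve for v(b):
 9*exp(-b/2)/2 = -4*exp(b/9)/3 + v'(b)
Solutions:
 v(b) = C1 + 12*exp(b/9) - 9*exp(-b/2)


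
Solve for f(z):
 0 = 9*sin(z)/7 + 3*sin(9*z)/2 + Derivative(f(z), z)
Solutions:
 f(z) = C1 + 9*cos(z)/7 + cos(9*z)/6


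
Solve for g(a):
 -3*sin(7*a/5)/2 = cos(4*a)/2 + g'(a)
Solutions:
 g(a) = C1 - sin(4*a)/8 + 15*cos(7*a/5)/14


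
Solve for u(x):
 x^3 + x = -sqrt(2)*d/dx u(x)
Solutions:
 u(x) = C1 - sqrt(2)*x^4/8 - sqrt(2)*x^2/4


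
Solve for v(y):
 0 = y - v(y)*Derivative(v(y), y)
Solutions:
 v(y) = -sqrt(C1 + y^2)
 v(y) = sqrt(C1 + y^2)


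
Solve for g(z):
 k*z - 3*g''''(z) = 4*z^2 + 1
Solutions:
 g(z) = C1 + C2*z + C3*z^2 + C4*z^3 + k*z^5/360 - z^6/270 - z^4/72


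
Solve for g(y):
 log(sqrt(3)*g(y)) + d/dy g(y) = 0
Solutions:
 2*Integral(1/(2*log(_y) + log(3)), (_y, g(y))) = C1 - y


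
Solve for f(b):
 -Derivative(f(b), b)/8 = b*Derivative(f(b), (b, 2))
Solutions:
 f(b) = C1 + C2*b^(7/8)


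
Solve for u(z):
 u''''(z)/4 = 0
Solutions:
 u(z) = C1 + C2*z + C3*z^2 + C4*z^3


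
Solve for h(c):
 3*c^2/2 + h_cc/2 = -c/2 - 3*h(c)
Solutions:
 h(c) = C1*sin(sqrt(6)*c) + C2*cos(sqrt(6)*c) - c^2/2 - c/6 + 1/6


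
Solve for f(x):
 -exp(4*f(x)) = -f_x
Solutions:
 f(x) = log(-(-1/(C1 + 4*x))^(1/4))
 f(x) = log(-1/(C1 + 4*x))/4
 f(x) = log(-I*(-1/(C1 + 4*x))^(1/4))
 f(x) = log(I*(-1/(C1 + 4*x))^(1/4))


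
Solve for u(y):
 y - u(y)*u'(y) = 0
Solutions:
 u(y) = -sqrt(C1 + y^2)
 u(y) = sqrt(C1 + y^2)


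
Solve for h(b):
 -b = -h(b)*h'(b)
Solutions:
 h(b) = -sqrt(C1 + b^2)
 h(b) = sqrt(C1 + b^2)


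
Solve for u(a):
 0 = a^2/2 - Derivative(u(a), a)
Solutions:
 u(a) = C1 + a^3/6


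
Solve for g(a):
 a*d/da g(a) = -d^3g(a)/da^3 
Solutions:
 g(a) = C1 + Integral(C2*airyai(-a) + C3*airybi(-a), a)


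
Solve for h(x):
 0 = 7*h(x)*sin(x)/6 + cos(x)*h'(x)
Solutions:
 h(x) = C1*cos(x)^(7/6)


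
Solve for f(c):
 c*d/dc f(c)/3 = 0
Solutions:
 f(c) = C1


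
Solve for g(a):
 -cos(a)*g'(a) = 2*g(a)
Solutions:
 g(a) = C1*(sin(a) - 1)/(sin(a) + 1)


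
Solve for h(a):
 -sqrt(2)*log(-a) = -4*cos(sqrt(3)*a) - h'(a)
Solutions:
 h(a) = C1 + sqrt(2)*a*(log(-a) - 1) - 4*sqrt(3)*sin(sqrt(3)*a)/3


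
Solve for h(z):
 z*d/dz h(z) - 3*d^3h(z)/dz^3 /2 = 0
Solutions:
 h(z) = C1 + Integral(C2*airyai(2^(1/3)*3^(2/3)*z/3) + C3*airybi(2^(1/3)*3^(2/3)*z/3), z)


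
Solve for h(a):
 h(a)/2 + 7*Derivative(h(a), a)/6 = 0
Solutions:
 h(a) = C1*exp(-3*a/7)


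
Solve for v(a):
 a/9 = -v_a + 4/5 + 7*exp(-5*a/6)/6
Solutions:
 v(a) = C1 - a^2/18 + 4*a/5 - 7*exp(-5*a/6)/5


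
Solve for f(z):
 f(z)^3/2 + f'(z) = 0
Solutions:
 f(z) = -sqrt(-1/(C1 - z))
 f(z) = sqrt(-1/(C1 - z))


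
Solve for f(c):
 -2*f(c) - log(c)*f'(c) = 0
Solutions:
 f(c) = C1*exp(-2*li(c))


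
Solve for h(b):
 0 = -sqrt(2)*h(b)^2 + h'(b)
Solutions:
 h(b) = -1/(C1 + sqrt(2)*b)


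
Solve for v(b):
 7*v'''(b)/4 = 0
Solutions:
 v(b) = C1 + C2*b + C3*b^2


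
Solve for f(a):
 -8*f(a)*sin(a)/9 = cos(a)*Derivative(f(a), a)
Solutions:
 f(a) = C1*cos(a)^(8/9)


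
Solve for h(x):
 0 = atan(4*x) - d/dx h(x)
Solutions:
 h(x) = C1 + x*atan(4*x) - log(16*x^2 + 1)/8


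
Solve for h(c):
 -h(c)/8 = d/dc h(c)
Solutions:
 h(c) = C1*exp(-c/8)


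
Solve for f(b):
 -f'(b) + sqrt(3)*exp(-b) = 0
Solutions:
 f(b) = C1 - sqrt(3)*exp(-b)


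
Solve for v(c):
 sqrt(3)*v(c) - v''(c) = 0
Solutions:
 v(c) = C1*exp(-3^(1/4)*c) + C2*exp(3^(1/4)*c)


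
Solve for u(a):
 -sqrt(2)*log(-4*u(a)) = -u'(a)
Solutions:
 -sqrt(2)*Integral(1/(log(-_y) + 2*log(2)), (_y, u(a)))/2 = C1 - a


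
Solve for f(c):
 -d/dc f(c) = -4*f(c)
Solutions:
 f(c) = C1*exp(4*c)


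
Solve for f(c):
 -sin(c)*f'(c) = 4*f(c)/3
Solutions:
 f(c) = C1*(cos(c) + 1)^(2/3)/(cos(c) - 1)^(2/3)


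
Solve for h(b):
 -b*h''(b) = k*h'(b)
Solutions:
 h(b) = C1 + b^(1 - re(k))*(C2*sin(log(b)*Abs(im(k))) + C3*cos(log(b)*im(k)))


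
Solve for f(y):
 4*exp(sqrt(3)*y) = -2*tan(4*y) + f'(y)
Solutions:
 f(y) = C1 + 4*sqrt(3)*exp(sqrt(3)*y)/3 - log(cos(4*y))/2


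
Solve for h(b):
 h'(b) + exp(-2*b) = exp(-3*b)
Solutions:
 h(b) = C1 + exp(-2*b)/2 - exp(-3*b)/3


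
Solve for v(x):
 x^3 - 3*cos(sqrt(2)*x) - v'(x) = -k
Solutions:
 v(x) = C1 + k*x + x^4/4 - 3*sqrt(2)*sin(sqrt(2)*x)/2


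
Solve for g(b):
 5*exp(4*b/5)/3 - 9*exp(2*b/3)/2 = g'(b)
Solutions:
 g(b) = C1 + 25*exp(4*b/5)/12 - 27*exp(2*b/3)/4


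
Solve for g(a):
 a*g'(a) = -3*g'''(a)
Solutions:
 g(a) = C1 + Integral(C2*airyai(-3^(2/3)*a/3) + C3*airybi(-3^(2/3)*a/3), a)


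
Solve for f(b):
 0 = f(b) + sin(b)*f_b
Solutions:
 f(b) = C1*sqrt(cos(b) + 1)/sqrt(cos(b) - 1)


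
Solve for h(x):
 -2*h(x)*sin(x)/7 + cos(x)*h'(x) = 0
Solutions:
 h(x) = C1/cos(x)^(2/7)


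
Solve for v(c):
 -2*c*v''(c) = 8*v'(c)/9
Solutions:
 v(c) = C1 + C2*c^(5/9)


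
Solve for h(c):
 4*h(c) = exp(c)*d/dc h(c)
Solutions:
 h(c) = C1*exp(-4*exp(-c))


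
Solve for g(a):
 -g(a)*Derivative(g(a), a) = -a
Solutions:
 g(a) = -sqrt(C1 + a^2)
 g(a) = sqrt(C1 + a^2)


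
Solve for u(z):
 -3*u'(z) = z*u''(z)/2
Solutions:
 u(z) = C1 + C2/z^5


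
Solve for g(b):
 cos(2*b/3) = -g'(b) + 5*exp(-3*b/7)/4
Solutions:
 g(b) = C1 - 3*sin(2*b/3)/2 - 35*exp(-3*b/7)/12


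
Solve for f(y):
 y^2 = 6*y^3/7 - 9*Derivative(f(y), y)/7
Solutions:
 f(y) = C1 + y^4/6 - 7*y^3/27


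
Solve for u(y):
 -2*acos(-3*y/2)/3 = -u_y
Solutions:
 u(y) = C1 + 2*y*acos(-3*y/2)/3 + 2*sqrt(4 - 9*y^2)/9


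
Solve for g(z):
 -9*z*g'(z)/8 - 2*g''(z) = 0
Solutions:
 g(z) = C1 + C2*erf(3*sqrt(2)*z/8)


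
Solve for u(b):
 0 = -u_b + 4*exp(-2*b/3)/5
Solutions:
 u(b) = C1 - 6*exp(-2*b/3)/5


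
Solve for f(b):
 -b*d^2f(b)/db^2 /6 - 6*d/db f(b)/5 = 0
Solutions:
 f(b) = C1 + C2/b^(31/5)


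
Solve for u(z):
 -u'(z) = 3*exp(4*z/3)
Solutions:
 u(z) = C1 - 9*exp(4*z/3)/4


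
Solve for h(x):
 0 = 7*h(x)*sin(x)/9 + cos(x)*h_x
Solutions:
 h(x) = C1*cos(x)^(7/9)


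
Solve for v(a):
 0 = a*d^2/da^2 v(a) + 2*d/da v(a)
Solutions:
 v(a) = C1 + C2/a


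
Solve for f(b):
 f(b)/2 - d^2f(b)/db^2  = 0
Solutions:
 f(b) = C1*exp(-sqrt(2)*b/2) + C2*exp(sqrt(2)*b/2)


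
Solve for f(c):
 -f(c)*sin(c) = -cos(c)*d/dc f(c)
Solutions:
 f(c) = C1/cos(c)


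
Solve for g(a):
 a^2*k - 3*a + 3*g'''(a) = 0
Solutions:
 g(a) = C1 + C2*a + C3*a^2 - a^5*k/180 + a^4/24


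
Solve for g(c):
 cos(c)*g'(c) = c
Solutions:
 g(c) = C1 + Integral(c/cos(c), c)


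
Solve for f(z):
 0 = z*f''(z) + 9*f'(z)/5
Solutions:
 f(z) = C1 + C2/z^(4/5)


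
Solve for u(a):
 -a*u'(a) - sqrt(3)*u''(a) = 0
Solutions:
 u(a) = C1 + C2*erf(sqrt(2)*3^(3/4)*a/6)


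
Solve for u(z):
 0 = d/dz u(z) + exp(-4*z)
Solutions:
 u(z) = C1 + exp(-4*z)/4


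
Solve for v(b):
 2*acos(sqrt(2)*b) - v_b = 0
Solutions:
 v(b) = C1 + 2*b*acos(sqrt(2)*b) - sqrt(2)*sqrt(1 - 2*b^2)


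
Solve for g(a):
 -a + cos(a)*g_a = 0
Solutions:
 g(a) = C1 + Integral(a/cos(a), a)


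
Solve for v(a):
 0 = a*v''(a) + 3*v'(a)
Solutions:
 v(a) = C1 + C2/a^2


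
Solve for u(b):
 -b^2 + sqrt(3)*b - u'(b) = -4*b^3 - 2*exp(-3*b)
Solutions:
 u(b) = C1 + b^4 - b^3/3 + sqrt(3)*b^2/2 - 2*exp(-3*b)/3


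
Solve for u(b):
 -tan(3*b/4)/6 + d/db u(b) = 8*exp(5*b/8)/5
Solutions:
 u(b) = C1 + 64*exp(5*b/8)/25 - 2*log(cos(3*b/4))/9


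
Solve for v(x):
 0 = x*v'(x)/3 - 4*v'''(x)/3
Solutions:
 v(x) = C1 + Integral(C2*airyai(2^(1/3)*x/2) + C3*airybi(2^(1/3)*x/2), x)


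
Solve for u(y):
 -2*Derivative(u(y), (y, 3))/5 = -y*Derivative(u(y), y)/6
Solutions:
 u(y) = C1 + Integral(C2*airyai(90^(1/3)*y/6) + C3*airybi(90^(1/3)*y/6), y)


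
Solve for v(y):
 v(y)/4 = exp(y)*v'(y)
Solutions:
 v(y) = C1*exp(-exp(-y)/4)


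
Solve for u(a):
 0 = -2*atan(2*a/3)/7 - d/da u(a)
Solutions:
 u(a) = C1 - 2*a*atan(2*a/3)/7 + 3*log(4*a^2 + 9)/14


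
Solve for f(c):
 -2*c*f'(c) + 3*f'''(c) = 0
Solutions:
 f(c) = C1 + Integral(C2*airyai(2^(1/3)*3^(2/3)*c/3) + C3*airybi(2^(1/3)*3^(2/3)*c/3), c)


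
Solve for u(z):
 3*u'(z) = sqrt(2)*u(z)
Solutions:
 u(z) = C1*exp(sqrt(2)*z/3)


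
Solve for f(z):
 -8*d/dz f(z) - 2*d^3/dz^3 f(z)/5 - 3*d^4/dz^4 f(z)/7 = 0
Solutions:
 f(z) = C1 + C2*exp(z*(-28 + 14*2^(1/3)*7^(2/3)/(45*sqrt(458565) + 30473)^(1/3) + 2^(2/3)*7^(1/3)*(45*sqrt(458565) + 30473)^(1/3))/90)*sin(14^(1/3)*sqrt(3)*z*(-2^(1/3)*(45*sqrt(458565) + 30473)^(1/3) + 14*7^(1/3)/(45*sqrt(458565) + 30473)^(1/3))/90) + C3*exp(z*(-28 + 14*2^(1/3)*7^(2/3)/(45*sqrt(458565) + 30473)^(1/3) + 2^(2/3)*7^(1/3)*(45*sqrt(458565) + 30473)^(1/3))/90)*cos(14^(1/3)*sqrt(3)*z*(-2^(1/3)*(45*sqrt(458565) + 30473)^(1/3) + 14*7^(1/3)/(45*sqrt(458565) + 30473)^(1/3))/90) + C4*exp(-z*(14*2^(1/3)*7^(2/3)/(45*sqrt(458565) + 30473)^(1/3) + 14 + 2^(2/3)*7^(1/3)*(45*sqrt(458565) + 30473)^(1/3))/45)


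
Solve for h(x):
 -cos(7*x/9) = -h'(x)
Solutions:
 h(x) = C1 + 9*sin(7*x/9)/7


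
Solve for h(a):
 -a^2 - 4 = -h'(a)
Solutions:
 h(a) = C1 + a^3/3 + 4*a


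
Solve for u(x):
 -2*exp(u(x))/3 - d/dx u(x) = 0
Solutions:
 u(x) = log(1/(C1 + 2*x)) + log(3)


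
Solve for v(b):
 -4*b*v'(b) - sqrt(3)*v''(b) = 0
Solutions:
 v(b) = C1 + C2*erf(sqrt(2)*3^(3/4)*b/3)


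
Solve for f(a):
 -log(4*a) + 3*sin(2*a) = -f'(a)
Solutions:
 f(a) = C1 + a*log(a) - a + 2*a*log(2) + 3*cos(2*a)/2


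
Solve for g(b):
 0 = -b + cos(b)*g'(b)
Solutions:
 g(b) = C1 + Integral(b/cos(b), b)


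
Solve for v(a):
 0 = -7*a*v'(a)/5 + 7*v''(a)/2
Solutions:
 v(a) = C1 + C2*erfi(sqrt(5)*a/5)


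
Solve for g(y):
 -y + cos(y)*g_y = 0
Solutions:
 g(y) = C1 + Integral(y/cos(y), y)


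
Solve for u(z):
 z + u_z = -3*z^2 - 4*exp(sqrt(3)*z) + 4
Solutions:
 u(z) = C1 - z^3 - z^2/2 + 4*z - 4*sqrt(3)*exp(sqrt(3)*z)/3


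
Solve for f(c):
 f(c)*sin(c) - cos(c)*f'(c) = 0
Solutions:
 f(c) = C1/cos(c)


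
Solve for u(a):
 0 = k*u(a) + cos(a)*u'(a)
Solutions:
 u(a) = C1*exp(k*(log(sin(a) - 1) - log(sin(a) + 1))/2)


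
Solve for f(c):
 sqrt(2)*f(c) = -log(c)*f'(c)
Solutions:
 f(c) = C1*exp(-sqrt(2)*li(c))


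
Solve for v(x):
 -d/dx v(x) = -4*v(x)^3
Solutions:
 v(x) = -sqrt(2)*sqrt(-1/(C1 + 4*x))/2
 v(x) = sqrt(2)*sqrt(-1/(C1 + 4*x))/2


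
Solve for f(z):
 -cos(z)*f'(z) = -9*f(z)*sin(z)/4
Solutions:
 f(z) = C1/cos(z)^(9/4)


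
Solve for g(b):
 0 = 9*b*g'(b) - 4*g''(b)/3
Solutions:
 g(b) = C1 + C2*erfi(3*sqrt(6)*b/4)


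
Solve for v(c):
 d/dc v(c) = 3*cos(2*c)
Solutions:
 v(c) = C1 + 3*sin(2*c)/2


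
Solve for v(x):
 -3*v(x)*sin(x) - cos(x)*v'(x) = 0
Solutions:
 v(x) = C1*cos(x)^3


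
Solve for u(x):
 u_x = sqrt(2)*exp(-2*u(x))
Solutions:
 u(x) = log(-sqrt(C1 + 2*sqrt(2)*x))
 u(x) = log(C1 + 2*sqrt(2)*x)/2


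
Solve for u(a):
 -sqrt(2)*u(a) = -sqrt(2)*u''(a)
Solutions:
 u(a) = C1*exp(-a) + C2*exp(a)


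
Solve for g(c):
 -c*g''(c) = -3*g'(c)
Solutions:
 g(c) = C1 + C2*c^4


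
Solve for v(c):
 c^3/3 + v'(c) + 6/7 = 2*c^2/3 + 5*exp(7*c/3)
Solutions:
 v(c) = C1 - c^4/12 + 2*c^3/9 - 6*c/7 + 15*exp(7*c/3)/7


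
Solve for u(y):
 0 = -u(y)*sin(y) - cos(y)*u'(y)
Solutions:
 u(y) = C1*cos(y)


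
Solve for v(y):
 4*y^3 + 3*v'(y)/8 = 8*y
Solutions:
 v(y) = C1 - 8*y^4/3 + 32*y^2/3


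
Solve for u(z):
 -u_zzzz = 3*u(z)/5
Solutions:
 u(z) = (C1*sin(sqrt(2)*3^(1/4)*5^(3/4)*z/10) + C2*cos(sqrt(2)*3^(1/4)*5^(3/4)*z/10))*exp(-sqrt(2)*3^(1/4)*5^(3/4)*z/10) + (C3*sin(sqrt(2)*3^(1/4)*5^(3/4)*z/10) + C4*cos(sqrt(2)*3^(1/4)*5^(3/4)*z/10))*exp(sqrt(2)*3^(1/4)*5^(3/4)*z/10)


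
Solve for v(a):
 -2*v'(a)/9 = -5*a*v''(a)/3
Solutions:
 v(a) = C1 + C2*a^(17/15)


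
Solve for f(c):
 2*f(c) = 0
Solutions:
 f(c) = 0


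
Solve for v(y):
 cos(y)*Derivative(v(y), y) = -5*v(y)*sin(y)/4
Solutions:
 v(y) = C1*cos(y)^(5/4)


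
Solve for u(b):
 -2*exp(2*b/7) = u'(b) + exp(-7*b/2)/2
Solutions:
 u(b) = C1 - 7*exp(2*b/7) + exp(-7*b/2)/7


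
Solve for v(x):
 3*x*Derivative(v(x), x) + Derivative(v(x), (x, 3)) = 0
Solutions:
 v(x) = C1 + Integral(C2*airyai(-3^(1/3)*x) + C3*airybi(-3^(1/3)*x), x)


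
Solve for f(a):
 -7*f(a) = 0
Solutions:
 f(a) = 0


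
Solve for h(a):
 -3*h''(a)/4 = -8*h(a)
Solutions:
 h(a) = C1*exp(-4*sqrt(6)*a/3) + C2*exp(4*sqrt(6)*a/3)


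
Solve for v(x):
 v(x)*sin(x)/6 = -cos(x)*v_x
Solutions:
 v(x) = C1*cos(x)^(1/6)


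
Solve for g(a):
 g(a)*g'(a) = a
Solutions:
 g(a) = -sqrt(C1 + a^2)
 g(a) = sqrt(C1 + a^2)


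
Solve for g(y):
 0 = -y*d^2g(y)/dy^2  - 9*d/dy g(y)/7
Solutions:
 g(y) = C1 + C2/y^(2/7)


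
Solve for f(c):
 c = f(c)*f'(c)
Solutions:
 f(c) = -sqrt(C1 + c^2)
 f(c) = sqrt(C1 + c^2)


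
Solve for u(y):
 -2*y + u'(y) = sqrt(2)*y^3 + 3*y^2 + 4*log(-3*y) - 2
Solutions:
 u(y) = C1 + sqrt(2)*y^4/4 + y^3 + y^2 + 4*y*log(-y) + 2*y*(-3 + 2*log(3))


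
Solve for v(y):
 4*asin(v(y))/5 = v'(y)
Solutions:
 Integral(1/asin(_y), (_y, v(y))) = C1 + 4*y/5


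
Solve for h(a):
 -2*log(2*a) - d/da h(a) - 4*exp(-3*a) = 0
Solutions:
 h(a) = C1 - 2*a*log(a) + 2*a*(1 - log(2)) + 4*exp(-3*a)/3


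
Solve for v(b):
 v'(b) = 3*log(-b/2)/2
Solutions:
 v(b) = C1 + 3*b*log(-b)/2 + 3*b*(-1 - log(2))/2


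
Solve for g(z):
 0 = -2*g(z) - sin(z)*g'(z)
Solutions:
 g(z) = C1*(cos(z) + 1)/(cos(z) - 1)


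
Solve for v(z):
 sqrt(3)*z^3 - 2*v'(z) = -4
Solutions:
 v(z) = C1 + sqrt(3)*z^4/8 + 2*z


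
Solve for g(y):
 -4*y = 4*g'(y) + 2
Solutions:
 g(y) = C1 - y^2/2 - y/2


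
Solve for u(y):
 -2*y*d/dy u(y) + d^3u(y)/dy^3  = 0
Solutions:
 u(y) = C1 + Integral(C2*airyai(2^(1/3)*y) + C3*airybi(2^(1/3)*y), y)


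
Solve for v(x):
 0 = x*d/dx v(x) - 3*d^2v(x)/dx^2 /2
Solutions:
 v(x) = C1 + C2*erfi(sqrt(3)*x/3)


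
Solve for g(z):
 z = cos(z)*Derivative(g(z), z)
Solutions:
 g(z) = C1 + Integral(z/cos(z), z)


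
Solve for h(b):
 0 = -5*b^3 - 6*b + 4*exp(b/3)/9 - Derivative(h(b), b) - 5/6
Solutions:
 h(b) = C1 - 5*b^4/4 - 3*b^2 - 5*b/6 + 4*exp(b/3)/3


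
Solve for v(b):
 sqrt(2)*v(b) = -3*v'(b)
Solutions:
 v(b) = C1*exp(-sqrt(2)*b/3)


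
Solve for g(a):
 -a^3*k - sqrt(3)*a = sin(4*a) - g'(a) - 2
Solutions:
 g(a) = C1 + a^4*k/4 + sqrt(3)*a^2/2 - 2*a - cos(4*a)/4


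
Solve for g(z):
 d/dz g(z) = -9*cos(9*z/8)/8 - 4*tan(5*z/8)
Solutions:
 g(z) = C1 + 32*log(cos(5*z/8))/5 - sin(9*z/8)


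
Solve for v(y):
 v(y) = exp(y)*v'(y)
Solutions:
 v(y) = C1*exp(-exp(-y))


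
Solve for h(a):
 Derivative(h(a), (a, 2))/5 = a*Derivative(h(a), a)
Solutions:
 h(a) = C1 + C2*erfi(sqrt(10)*a/2)


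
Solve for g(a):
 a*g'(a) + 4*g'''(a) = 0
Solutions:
 g(a) = C1 + Integral(C2*airyai(-2^(1/3)*a/2) + C3*airybi(-2^(1/3)*a/2), a)


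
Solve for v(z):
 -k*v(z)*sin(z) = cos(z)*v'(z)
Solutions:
 v(z) = C1*exp(k*log(cos(z)))


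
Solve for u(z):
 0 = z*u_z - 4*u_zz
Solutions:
 u(z) = C1 + C2*erfi(sqrt(2)*z/4)


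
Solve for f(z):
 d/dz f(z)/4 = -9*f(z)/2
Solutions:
 f(z) = C1*exp(-18*z)


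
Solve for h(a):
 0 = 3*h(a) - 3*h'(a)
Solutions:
 h(a) = C1*exp(a)


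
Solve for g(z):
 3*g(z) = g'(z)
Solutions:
 g(z) = C1*exp(3*z)


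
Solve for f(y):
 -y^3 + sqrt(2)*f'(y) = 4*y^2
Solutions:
 f(y) = C1 + sqrt(2)*y^4/8 + 2*sqrt(2)*y^3/3


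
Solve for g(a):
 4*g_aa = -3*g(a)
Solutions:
 g(a) = C1*sin(sqrt(3)*a/2) + C2*cos(sqrt(3)*a/2)


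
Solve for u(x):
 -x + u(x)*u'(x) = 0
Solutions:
 u(x) = -sqrt(C1 + x^2)
 u(x) = sqrt(C1 + x^2)


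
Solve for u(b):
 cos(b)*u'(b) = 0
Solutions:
 u(b) = C1


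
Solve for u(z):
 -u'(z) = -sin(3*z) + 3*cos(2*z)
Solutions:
 u(z) = C1 - 3*sin(2*z)/2 - cos(3*z)/3


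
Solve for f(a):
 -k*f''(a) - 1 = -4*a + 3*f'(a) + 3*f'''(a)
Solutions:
 f(a) = C1 + C2*exp(a*(-k + sqrt(k^2 - 36))/6) + C3*exp(-a*(k + sqrt(k^2 - 36))/6) + 2*a^2/3 - 4*a*k/9 - a/3


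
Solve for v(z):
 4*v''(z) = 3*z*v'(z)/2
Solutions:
 v(z) = C1 + C2*erfi(sqrt(3)*z/4)


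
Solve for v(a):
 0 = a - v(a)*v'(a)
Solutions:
 v(a) = -sqrt(C1 + a^2)
 v(a) = sqrt(C1 + a^2)


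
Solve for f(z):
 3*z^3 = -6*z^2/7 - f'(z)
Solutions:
 f(z) = C1 - 3*z^4/4 - 2*z^3/7


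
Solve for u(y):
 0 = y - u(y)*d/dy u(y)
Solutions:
 u(y) = -sqrt(C1 + y^2)
 u(y) = sqrt(C1 + y^2)


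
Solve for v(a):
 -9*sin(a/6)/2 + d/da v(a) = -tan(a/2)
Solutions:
 v(a) = C1 + 2*log(cos(a/2)) - 27*cos(a/6)


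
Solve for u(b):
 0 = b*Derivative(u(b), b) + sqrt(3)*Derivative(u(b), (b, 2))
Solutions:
 u(b) = C1 + C2*erf(sqrt(2)*3^(3/4)*b/6)


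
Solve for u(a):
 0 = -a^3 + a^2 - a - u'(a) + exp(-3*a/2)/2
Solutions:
 u(a) = C1 - a^4/4 + a^3/3 - a^2/2 - exp(-3*a/2)/3


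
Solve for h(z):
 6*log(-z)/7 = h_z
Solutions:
 h(z) = C1 + 6*z*log(-z)/7 - 6*z/7


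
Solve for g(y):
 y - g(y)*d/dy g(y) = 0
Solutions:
 g(y) = -sqrt(C1 + y^2)
 g(y) = sqrt(C1 + y^2)


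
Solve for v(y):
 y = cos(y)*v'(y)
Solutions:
 v(y) = C1 + Integral(y/cos(y), y)


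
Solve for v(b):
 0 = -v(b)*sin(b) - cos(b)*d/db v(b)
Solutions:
 v(b) = C1*cos(b)


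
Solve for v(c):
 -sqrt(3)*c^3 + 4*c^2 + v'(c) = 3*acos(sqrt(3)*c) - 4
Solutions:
 v(c) = C1 + sqrt(3)*c^4/4 - 4*c^3/3 + 3*c*acos(sqrt(3)*c) - 4*c - sqrt(3)*sqrt(1 - 3*c^2)


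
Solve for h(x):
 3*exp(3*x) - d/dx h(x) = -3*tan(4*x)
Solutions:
 h(x) = C1 + exp(3*x) - 3*log(cos(4*x))/4


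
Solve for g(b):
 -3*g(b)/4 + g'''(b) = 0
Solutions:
 g(b) = C3*exp(6^(1/3)*b/2) + (C1*sin(2^(1/3)*3^(5/6)*b/4) + C2*cos(2^(1/3)*3^(5/6)*b/4))*exp(-6^(1/3)*b/4)


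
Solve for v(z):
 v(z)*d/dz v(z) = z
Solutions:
 v(z) = -sqrt(C1 + z^2)
 v(z) = sqrt(C1 + z^2)


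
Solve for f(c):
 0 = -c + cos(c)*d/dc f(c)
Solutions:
 f(c) = C1 + Integral(c/cos(c), c)


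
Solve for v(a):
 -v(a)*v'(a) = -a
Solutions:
 v(a) = -sqrt(C1 + a^2)
 v(a) = sqrt(C1 + a^2)


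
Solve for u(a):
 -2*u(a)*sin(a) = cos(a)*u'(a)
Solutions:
 u(a) = C1*cos(a)^2


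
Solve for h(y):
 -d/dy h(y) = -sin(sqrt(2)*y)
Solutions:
 h(y) = C1 - sqrt(2)*cos(sqrt(2)*y)/2


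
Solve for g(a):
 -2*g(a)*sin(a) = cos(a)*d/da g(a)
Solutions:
 g(a) = C1*cos(a)^2


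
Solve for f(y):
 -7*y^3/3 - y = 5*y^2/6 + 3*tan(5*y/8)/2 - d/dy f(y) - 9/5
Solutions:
 f(y) = C1 + 7*y^4/12 + 5*y^3/18 + y^2/2 - 9*y/5 - 12*log(cos(5*y/8))/5


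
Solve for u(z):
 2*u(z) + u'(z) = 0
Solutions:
 u(z) = C1*exp(-2*z)


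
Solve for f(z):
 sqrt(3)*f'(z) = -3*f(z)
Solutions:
 f(z) = C1*exp(-sqrt(3)*z)


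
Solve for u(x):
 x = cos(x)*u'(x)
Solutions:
 u(x) = C1 + Integral(x/cos(x), x)


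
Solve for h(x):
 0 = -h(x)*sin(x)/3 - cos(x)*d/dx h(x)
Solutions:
 h(x) = C1*cos(x)^(1/3)


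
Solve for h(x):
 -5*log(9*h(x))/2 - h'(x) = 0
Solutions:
 2*Integral(1/(log(_y) + 2*log(3)), (_y, h(x)))/5 = C1 - x


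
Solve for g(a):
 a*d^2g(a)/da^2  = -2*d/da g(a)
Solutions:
 g(a) = C1 + C2/a


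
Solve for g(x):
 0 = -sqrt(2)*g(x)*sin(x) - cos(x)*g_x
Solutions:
 g(x) = C1*cos(x)^(sqrt(2))


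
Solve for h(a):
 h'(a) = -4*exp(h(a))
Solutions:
 h(a) = log(1/(C1 + 4*a))


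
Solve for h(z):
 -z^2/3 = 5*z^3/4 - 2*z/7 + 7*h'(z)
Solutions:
 h(z) = C1 - 5*z^4/112 - z^3/63 + z^2/49


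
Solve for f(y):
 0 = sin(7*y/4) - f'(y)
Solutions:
 f(y) = C1 - 4*cos(7*y/4)/7


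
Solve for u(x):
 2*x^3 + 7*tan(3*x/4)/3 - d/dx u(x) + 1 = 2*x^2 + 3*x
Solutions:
 u(x) = C1 + x^4/2 - 2*x^3/3 - 3*x^2/2 + x - 28*log(cos(3*x/4))/9


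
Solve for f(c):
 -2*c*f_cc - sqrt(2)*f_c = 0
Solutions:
 f(c) = C1 + C2*c^(1 - sqrt(2)/2)


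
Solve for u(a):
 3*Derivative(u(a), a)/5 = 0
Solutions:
 u(a) = C1


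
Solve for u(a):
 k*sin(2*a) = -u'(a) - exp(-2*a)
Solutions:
 u(a) = C1 + k*cos(2*a)/2 + exp(-2*a)/2


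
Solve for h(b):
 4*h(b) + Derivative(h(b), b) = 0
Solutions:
 h(b) = C1*exp(-4*b)


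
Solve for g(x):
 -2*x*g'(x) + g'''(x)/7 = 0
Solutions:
 g(x) = C1 + Integral(C2*airyai(14^(1/3)*x) + C3*airybi(14^(1/3)*x), x)


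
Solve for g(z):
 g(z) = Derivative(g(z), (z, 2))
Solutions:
 g(z) = C1*exp(-z) + C2*exp(z)


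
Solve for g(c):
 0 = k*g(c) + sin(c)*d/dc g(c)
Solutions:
 g(c) = C1*exp(k*(-log(cos(c) - 1) + log(cos(c) + 1))/2)


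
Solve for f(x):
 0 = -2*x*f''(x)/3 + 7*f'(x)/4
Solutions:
 f(x) = C1 + C2*x^(29/8)


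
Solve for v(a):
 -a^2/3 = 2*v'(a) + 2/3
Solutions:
 v(a) = C1 - a^3/18 - a/3


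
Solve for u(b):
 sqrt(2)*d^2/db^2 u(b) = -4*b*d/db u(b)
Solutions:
 u(b) = C1 + C2*erf(2^(1/4)*b)


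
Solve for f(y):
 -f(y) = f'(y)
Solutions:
 f(y) = C1*exp(-y)


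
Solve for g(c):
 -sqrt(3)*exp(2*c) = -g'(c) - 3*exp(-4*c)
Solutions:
 g(c) = C1 + sqrt(3)*exp(2*c)/2 + 3*exp(-4*c)/4


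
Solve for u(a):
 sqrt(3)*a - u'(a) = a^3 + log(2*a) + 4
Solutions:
 u(a) = C1 - a^4/4 + sqrt(3)*a^2/2 - a*log(a) - 3*a - a*log(2)


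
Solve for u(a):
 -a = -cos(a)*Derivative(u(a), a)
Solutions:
 u(a) = C1 + Integral(a/cos(a), a)


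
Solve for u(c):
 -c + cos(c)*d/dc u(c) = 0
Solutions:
 u(c) = C1 + Integral(c/cos(c), c)


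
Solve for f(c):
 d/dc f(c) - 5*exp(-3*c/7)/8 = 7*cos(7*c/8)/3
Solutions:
 f(c) = C1 + 8*sin(7*c/8)/3 - 35*exp(-3*c/7)/24


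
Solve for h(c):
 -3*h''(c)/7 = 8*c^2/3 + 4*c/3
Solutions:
 h(c) = C1 + C2*c - 14*c^4/27 - 14*c^3/27


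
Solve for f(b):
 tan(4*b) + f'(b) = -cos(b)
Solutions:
 f(b) = C1 + log(cos(4*b))/4 - sin(b)


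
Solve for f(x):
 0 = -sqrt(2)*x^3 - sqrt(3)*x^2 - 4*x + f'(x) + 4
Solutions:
 f(x) = C1 + sqrt(2)*x^4/4 + sqrt(3)*x^3/3 + 2*x^2 - 4*x


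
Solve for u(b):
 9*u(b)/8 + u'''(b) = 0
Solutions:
 u(b) = C3*exp(-3^(2/3)*b/2) + (C1*sin(3*3^(1/6)*b/4) + C2*cos(3*3^(1/6)*b/4))*exp(3^(2/3)*b/4)


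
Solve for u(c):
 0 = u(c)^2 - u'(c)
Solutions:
 u(c) = -1/(C1 + c)


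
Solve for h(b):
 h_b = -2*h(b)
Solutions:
 h(b) = C1*exp(-2*b)


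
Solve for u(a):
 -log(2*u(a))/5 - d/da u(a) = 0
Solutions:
 5*Integral(1/(log(_y) + log(2)), (_y, u(a))) = C1 - a


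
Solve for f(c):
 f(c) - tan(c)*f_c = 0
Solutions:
 f(c) = C1*sin(c)


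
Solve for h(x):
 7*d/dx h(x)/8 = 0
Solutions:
 h(x) = C1


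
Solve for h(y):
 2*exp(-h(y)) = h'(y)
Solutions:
 h(y) = log(C1 + 2*y)


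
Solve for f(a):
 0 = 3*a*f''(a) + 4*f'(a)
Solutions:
 f(a) = C1 + C2/a^(1/3)


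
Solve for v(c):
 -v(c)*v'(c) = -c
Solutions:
 v(c) = -sqrt(C1 + c^2)
 v(c) = sqrt(C1 + c^2)


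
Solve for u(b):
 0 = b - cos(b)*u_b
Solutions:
 u(b) = C1 + Integral(b/cos(b), b)


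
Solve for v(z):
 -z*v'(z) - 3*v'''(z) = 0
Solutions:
 v(z) = C1 + Integral(C2*airyai(-3^(2/3)*z/3) + C3*airybi(-3^(2/3)*z/3), z)


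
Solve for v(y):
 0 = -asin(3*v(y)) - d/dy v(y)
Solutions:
 Integral(1/asin(3*_y), (_y, v(y))) = C1 - y


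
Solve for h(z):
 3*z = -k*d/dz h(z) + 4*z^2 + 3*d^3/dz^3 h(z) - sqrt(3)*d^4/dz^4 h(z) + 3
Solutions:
 h(z) = C1 + C2*exp(z*(sqrt(3)*(3*k/2 + sqrt((3*k - 2)^2 - 4)/2 - 1)^(1/3)/6 - I*(3*k/2 + sqrt((3*k - 2)^2 - 4)/2 - 1)^(1/3)/2 + sqrt(3)/3 - 2/((-sqrt(3) + 3*I)*(3*k/2 + sqrt((3*k - 2)^2 - 4)/2 - 1)^(1/3)))) + C3*exp(z*(sqrt(3)*(3*k/2 + sqrt((3*k - 2)^2 - 4)/2 - 1)^(1/3)/6 + I*(3*k/2 + sqrt((3*k - 2)^2 - 4)/2 - 1)^(1/3)/2 + sqrt(3)/3 + 2/((sqrt(3) + 3*I)*(3*k/2 + sqrt((3*k - 2)^2 - 4)/2 - 1)^(1/3)))) + C4*exp(sqrt(3)*z*(-(3*k/2 + sqrt((3*k - 2)^2 - 4)/2 - 1)^(1/3) + 1 - 1/(3*k/2 + sqrt((3*k - 2)^2 - 4)/2 - 1)^(1/3))/3) + 4*z^3/(3*k) - 3*z^2/(2*k) + 3*z/k + 24*z/k^2


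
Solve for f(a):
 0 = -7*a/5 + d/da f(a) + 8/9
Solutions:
 f(a) = C1 + 7*a^2/10 - 8*a/9


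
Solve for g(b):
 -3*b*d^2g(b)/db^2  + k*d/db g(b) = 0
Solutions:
 g(b) = C1 + b^(re(k)/3 + 1)*(C2*sin(log(b)*Abs(im(k))/3) + C3*cos(log(b)*im(k)/3))


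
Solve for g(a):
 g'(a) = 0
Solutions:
 g(a) = C1


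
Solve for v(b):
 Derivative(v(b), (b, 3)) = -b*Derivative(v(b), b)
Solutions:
 v(b) = C1 + Integral(C2*airyai(-b) + C3*airybi(-b), b)


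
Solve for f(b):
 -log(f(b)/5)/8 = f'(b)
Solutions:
 -8*Integral(1/(-log(_y) + log(5)), (_y, f(b))) = C1 - b


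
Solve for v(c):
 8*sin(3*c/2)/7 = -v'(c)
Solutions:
 v(c) = C1 + 16*cos(3*c/2)/21


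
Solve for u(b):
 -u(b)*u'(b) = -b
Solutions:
 u(b) = -sqrt(C1 + b^2)
 u(b) = sqrt(C1 + b^2)


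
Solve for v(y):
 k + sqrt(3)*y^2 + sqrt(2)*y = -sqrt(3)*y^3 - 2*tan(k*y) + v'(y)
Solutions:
 v(y) = C1 + k*y + sqrt(3)*y^4/4 + sqrt(3)*y^3/3 + sqrt(2)*y^2/2 + 2*Piecewise((-log(cos(k*y))/k, Ne(k, 0)), (0, True))


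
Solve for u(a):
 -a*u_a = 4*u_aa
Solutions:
 u(a) = C1 + C2*erf(sqrt(2)*a/4)


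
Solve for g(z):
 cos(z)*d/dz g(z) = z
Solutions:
 g(z) = C1 + Integral(z/cos(z), z)


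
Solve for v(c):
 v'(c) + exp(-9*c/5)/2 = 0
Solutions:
 v(c) = C1 + 5*exp(-9*c/5)/18


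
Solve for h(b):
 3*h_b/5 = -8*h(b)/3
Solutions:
 h(b) = C1*exp(-40*b/9)


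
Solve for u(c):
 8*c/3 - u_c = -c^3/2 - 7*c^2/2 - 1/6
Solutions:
 u(c) = C1 + c^4/8 + 7*c^3/6 + 4*c^2/3 + c/6


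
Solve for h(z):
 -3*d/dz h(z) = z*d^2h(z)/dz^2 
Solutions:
 h(z) = C1 + C2/z^2


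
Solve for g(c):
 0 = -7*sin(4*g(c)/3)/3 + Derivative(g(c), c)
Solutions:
 -7*c/3 + 3*log(cos(4*g(c)/3) - 1)/8 - 3*log(cos(4*g(c)/3) + 1)/8 = C1


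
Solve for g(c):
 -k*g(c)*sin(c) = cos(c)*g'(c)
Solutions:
 g(c) = C1*exp(k*log(cos(c)))


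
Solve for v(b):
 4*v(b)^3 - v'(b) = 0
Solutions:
 v(b) = -sqrt(2)*sqrt(-1/(C1 + 4*b))/2
 v(b) = sqrt(2)*sqrt(-1/(C1 + 4*b))/2


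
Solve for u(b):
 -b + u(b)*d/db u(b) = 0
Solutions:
 u(b) = -sqrt(C1 + b^2)
 u(b) = sqrt(C1 + b^2)


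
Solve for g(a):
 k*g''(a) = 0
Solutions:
 g(a) = C1 + C2*a


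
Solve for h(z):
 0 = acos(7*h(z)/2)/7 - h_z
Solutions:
 Integral(1/acos(7*_y/2), (_y, h(z))) = C1 + z/7


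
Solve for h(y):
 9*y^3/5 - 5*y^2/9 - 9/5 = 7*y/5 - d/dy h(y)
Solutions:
 h(y) = C1 - 9*y^4/20 + 5*y^3/27 + 7*y^2/10 + 9*y/5


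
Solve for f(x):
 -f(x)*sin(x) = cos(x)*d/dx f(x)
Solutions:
 f(x) = C1*cos(x)


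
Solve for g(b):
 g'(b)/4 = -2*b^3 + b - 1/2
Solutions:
 g(b) = C1 - 2*b^4 + 2*b^2 - 2*b


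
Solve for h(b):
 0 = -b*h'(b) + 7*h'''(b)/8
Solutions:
 h(b) = C1 + Integral(C2*airyai(2*7^(2/3)*b/7) + C3*airybi(2*7^(2/3)*b/7), b)


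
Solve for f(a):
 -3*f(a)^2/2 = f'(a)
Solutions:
 f(a) = 2/(C1 + 3*a)


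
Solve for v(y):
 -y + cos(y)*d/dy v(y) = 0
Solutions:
 v(y) = C1 + Integral(y/cos(y), y)


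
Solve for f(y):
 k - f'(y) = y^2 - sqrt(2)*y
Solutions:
 f(y) = C1 + k*y - y^3/3 + sqrt(2)*y^2/2


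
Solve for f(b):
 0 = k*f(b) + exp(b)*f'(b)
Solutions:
 f(b) = C1*exp(k*exp(-b))


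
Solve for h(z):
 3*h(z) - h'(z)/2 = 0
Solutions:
 h(z) = C1*exp(6*z)


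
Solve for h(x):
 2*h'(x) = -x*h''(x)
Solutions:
 h(x) = C1 + C2/x


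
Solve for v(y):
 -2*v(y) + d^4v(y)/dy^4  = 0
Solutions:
 v(y) = C1*exp(-2^(1/4)*y) + C2*exp(2^(1/4)*y) + C3*sin(2^(1/4)*y) + C4*cos(2^(1/4)*y)


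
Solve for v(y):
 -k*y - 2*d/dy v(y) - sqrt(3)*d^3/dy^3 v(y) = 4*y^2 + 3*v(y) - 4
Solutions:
 v(y) = C1*exp(-y*(-2^(2/3)*3^(1/6)*(27 + sqrt(32*sqrt(3) + 729))^(1/3) + 4*6^(1/3)/(27 + sqrt(32*sqrt(3) + 729))^(1/3))/12)*sin(y*(4*2^(1/3)*3^(5/6)/(27 + sqrt(32*sqrt(3) + 729))^(1/3) + 6^(2/3)*(27 + sqrt(32*sqrt(3) + 729))^(1/3))/12) + C2*exp(-y*(-2^(2/3)*3^(1/6)*(27 + sqrt(32*sqrt(3) + 729))^(1/3) + 4*6^(1/3)/(27 + sqrt(32*sqrt(3) + 729))^(1/3))/12)*cos(y*(4*2^(1/3)*3^(5/6)/(27 + sqrt(32*sqrt(3) + 729))^(1/3) + 6^(2/3)*(27 + sqrt(32*sqrt(3) + 729))^(1/3))/12) + C3*exp(y*(-2^(2/3)*3^(1/6)*(27 + sqrt(32*sqrt(3) + 729))^(1/3) + 4*6^(1/3)/(27 + sqrt(32*sqrt(3) + 729))^(1/3))/6) - k*y/3 + 2*k/9 - 4*y^2/3 + 16*y/9 + 4/27


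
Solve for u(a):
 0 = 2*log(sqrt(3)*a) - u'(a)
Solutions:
 u(a) = C1 + 2*a*log(a) - 2*a + a*log(3)


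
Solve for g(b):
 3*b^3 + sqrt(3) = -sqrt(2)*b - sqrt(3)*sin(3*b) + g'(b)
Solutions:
 g(b) = C1 + 3*b^4/4 + sqrt(2)*b^2/2 + sqrt(3)*b - sqrt(3)*cos(3*b)/3


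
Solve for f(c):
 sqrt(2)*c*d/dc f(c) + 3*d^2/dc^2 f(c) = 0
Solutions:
 f(c) = C1 + C2*erf(2^(3/4)*sqrt(3)*c/6)


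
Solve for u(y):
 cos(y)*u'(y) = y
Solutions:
 u(y) = C1 + Integral(y/cos(y), y)


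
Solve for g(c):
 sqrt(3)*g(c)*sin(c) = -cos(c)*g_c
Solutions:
 g(c) = C1*cos(c)^(sqrt(3))


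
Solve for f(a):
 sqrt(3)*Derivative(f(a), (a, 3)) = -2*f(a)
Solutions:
 f(a) = C3*exp(-2^(1/3)*3^(5/6)*a/3) + (C1*sin(6^(1/3)*a/2) + C2*cos(6^(1/3)*a/2))*exp(2^(1/3)*3^(5/6)*a/6)


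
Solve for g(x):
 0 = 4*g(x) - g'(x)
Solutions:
 g(x) = C1*exp(4*x)


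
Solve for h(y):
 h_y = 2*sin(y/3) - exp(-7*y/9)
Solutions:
 h(y) = C1 - 6*cos(y/3) + 9*exp(-7*y/9)/7


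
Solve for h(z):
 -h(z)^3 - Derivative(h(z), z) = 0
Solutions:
 h(z) = -sqrt(2)*sqrt(-1/(C1 - z))/2
 h(z) = sqrt(2)*sqrt(-1/(C1 - z))/2


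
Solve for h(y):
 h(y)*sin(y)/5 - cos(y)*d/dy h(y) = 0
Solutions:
 h(y) = C1/cos(y)^(1/5)


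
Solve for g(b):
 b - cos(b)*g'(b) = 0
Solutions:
 g(b) = C1 + Integral(b/cos(b), b)


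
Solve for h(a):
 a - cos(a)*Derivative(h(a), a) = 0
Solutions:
 h(a) = C1 + Integral(a/cos(a), a)


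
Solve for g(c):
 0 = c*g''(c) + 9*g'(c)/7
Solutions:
 g(c) = C1 + C2/c^(2/7)


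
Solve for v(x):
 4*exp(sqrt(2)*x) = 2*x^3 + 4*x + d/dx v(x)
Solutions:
 v(x) = C1 - x^4/2 - 2*x^2 + 2*sqrt(2)*exp(sqrt(2)*x)


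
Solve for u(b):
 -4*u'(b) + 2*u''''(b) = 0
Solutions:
 u(b) = C1 + C4*exp(2^(1/3)*b) + (C2*sin(2^(1/3)*sqrt(3)*b/2) + C3*cos(2^(1/3)*sqrt(3)*b/2))*exp(-2^(1/3)*b/2)


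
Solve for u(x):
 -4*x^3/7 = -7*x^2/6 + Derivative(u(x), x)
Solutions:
 u(x) = C1 - x^4/7 + 7*x^3/18


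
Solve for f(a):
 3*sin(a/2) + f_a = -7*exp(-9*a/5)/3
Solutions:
 f(a) = C1 + 6*cos(a/2) + 35*exp(-9*a/5)/27


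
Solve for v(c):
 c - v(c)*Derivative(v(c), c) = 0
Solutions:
 v(c) = -sqrt(C1 + c^2)
 v(c) = sqrt(C1 + c^2)


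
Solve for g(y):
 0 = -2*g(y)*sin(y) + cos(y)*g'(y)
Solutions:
 g(y) = C1/cos(y)^2


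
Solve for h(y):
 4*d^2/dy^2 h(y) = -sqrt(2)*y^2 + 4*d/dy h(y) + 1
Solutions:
 h(y) = C1 + C2*exp(y) + sqrt(2)*y^3/12 + sqrt(2)*y^2/4 - y/4 + sqrt(2)*y/2


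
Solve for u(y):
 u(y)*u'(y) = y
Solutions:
 u(y) = -sqrt(C1 + y^2)
 u(y) = sqrt(C1 + y^2)


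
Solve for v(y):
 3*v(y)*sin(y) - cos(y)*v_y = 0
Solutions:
 v(y) = C1/cos(y)^3
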